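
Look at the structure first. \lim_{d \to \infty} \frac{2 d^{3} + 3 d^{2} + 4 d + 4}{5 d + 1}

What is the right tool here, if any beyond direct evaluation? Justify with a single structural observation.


Method: dominant-term comparison — as d grows, only the highest-degree terms matter — compare leading terms and read the limit off. As a single quotient, the ∞/∞ shape would yield to repeated differentiation as well — the growth comparison gets there in one look.


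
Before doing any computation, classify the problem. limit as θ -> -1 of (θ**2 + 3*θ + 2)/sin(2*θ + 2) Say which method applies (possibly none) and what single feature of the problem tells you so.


Verdict: l'Hôpital's rule (0/0) — substituting -1 gives 0 over 0; differentiate top and bottom once and re-evaluate. A local series expansion at the point resolves it as well; the rule is the packaged version of that step.


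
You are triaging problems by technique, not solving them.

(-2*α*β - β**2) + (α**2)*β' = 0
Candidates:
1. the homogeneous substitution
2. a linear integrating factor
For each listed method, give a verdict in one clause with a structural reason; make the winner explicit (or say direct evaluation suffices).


Best approach: the homogeneous substitution — the slope's numerator and denominator have matching total degree, so it depends only on β/α and the ratio substitution collapses it. This doubles as a Bernoulli equation in the unknown as written; the homogeneous route needs no setup at all.
- the homogeneous substitution: yes, a natural case for it.
- a linear integrating factor: the unknown enters nonlinearly (through a power, a denominator, or a transcendental function), which the linear integrating-factor recipe cannot absorb as-is — any repair would come from a preliminary substitution, not the factor.


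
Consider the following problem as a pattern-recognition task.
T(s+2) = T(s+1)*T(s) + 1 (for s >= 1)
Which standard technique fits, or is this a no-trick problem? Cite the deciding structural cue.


Method: no special technique — the sequence value feeds back through itself nonlinearly — linear superposition fails, and every superposition-based closed form fails with it.


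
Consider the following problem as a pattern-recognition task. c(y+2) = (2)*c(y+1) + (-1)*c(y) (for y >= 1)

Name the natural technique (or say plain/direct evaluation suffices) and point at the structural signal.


Verdict: the characteristic-root method — the recurrence treats every index alike (constant coefficients, no forcing) — precisely the regime where r^y trials close it.


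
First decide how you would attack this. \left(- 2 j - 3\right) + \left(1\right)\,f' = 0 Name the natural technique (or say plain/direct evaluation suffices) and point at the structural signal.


Technique: no special technique — solved for the derivative, no f appears — this is antidifferentiation in j wearing ODE clothing.


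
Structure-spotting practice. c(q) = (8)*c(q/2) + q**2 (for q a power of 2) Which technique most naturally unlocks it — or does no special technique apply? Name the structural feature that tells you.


Best approach: the master substitution — the index is divided (q/2), not shifted — substitute q = 2^m to straighten it into a shift recurrence.


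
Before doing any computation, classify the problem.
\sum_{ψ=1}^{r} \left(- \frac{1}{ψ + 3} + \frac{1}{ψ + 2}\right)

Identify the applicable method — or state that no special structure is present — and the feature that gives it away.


Verdict: telescoping — the summand is \frac{1}{ψ + 2} minus the same expression shifted by one, so consecutive terms cancel in pairs.


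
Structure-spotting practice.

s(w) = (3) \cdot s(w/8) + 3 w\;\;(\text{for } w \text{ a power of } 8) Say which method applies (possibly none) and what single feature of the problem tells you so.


Best approach: the master substitution — treat m = log base 8 of w as the new clock: one recursion step advances m by one while w scales by 8.


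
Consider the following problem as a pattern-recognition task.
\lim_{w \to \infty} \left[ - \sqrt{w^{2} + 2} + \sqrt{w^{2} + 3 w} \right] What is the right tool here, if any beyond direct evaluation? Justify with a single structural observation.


Technique: conjugate multiplication — the ∞ − ∞ radical form is the exact trigger for the conjugate maneuver.


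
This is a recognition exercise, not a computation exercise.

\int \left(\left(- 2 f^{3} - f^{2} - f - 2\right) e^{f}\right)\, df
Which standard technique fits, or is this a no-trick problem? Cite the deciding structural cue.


Best approach: integration by parts — differentiate - 2 f^{3} - f^{2} - f - 2, integrate e^{f}: each pass lowers the polynomial degree, so parts terminates.


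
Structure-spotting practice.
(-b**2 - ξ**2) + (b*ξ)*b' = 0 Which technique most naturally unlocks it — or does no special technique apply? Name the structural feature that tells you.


Technique: the homogeneous substitution — the slope is degree-zero homogeneous: the ratio substitution v = b/ξ collapses it. Rearranged, this also fits the Bernoulli template directly; the homogeneous substitution reads the structure without the rearrangement.


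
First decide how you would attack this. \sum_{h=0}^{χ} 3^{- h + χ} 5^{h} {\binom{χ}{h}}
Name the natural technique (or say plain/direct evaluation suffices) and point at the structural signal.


Method: the binomial theorem — the summand is term h of a binomial expansion in 5 and 3; the whole sum is a single power.


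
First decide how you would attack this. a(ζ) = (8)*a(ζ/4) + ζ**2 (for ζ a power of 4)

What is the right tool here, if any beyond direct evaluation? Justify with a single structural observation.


Best approach: the master substitution — treat m = log base 4 of ζ as the new clock: one recursion step advances m by one while ζ scales by 4.


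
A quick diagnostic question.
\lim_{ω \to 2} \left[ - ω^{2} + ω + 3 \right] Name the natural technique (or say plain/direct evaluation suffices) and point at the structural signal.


Diagnosis: no special technique — no vanishing denominator and no indeterminate clash at the point — evaluation is immediate.


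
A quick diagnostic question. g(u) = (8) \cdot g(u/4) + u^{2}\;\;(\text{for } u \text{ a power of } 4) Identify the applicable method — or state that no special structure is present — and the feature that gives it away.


Method: the master substitution — treat m = log base 4 of u as the new clock: one recursion step advances m by one while u scales by 4.


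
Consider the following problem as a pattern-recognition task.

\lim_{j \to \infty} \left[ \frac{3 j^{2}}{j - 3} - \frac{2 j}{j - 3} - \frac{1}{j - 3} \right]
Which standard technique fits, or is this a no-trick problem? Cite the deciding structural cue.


Technique: dominant-term comparison — divide by the highest power of j present: lower-order terms vanish and the dominant ratio remains. As a single quotient, the ∞/∞ shape would yield to repeated differentiation as well — the growth comparison gets there in one look.


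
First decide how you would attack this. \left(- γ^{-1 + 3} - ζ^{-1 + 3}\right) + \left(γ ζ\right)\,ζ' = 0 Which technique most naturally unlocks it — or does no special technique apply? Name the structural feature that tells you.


Verdict: the homogeneous substitution — the slope's numerator and denominator share total degree; set v = ζ/γ and the equation drops to separable form. A Bernoulli rewrite works here as the equation stands — the homogeneous substitution is the more immediate reading.


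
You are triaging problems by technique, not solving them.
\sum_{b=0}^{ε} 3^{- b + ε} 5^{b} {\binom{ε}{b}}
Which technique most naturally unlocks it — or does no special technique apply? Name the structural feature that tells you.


Best approach: the binomial theorem — binomial coefficients against complementary powers of 5 and 3: recognize the binomial expansion and resum.


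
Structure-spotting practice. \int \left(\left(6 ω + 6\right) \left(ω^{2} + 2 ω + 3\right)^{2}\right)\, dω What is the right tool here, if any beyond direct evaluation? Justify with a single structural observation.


Technique: u-substitution — viewed as a product, the integrand is a composition evaluated at ω^{2} + 2 ω + 3 times (a constant multiple of) that inner expression's derivative, so u = ω^{2} + 2 ω + 3 makes it elementary. Multiplying out and using the power rule would succeed as well, just with far more bookkeeping.


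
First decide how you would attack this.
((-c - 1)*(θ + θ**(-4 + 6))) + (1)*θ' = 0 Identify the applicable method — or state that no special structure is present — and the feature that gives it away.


Method: separation of variables — solved for the derivative, the right side splits multiplicatively into a function of each variable alone — divide and integrate each side. This doubles as a Bernoulli equation in the unknown as written; dividing and integrating works on it directly.


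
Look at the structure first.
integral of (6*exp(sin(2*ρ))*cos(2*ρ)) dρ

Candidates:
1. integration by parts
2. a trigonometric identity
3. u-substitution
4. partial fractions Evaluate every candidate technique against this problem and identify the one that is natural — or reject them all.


Technique: u-substitution — everything non-trivial happens through the inner expression sin(2*ρ), and its derivative accounts for the remaining factor up to a constant, so set u = sin(2*ρ).
- integration by parts: the nonconstant-polynomial-times-standard-kernel pattern (an exp, sine, cosine, or logarithm partner) is absent.
- a trigonometric identity: the trigonometric factor has no even power to reduce and no cross-frequency product to convert — the standard power-reduction and product-to-sum identities do not engage it.
- u-substitution — yes, a natural case for it.
- partial fractions — there is no rational-function structure to decompose.


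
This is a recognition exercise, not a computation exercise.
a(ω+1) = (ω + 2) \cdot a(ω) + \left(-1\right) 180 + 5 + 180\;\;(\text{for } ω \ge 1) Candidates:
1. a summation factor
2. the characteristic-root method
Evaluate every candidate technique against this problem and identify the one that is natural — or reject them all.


Verdict: a summation factor — first-order, linear, moving coefficient ω + 2: the discrete analogue of an integrating factor handles it.
- a summation factor: yes, a natural case for it.
- the characteristic-root method: an index-dependent weight blocks the pure exponential ansatz.


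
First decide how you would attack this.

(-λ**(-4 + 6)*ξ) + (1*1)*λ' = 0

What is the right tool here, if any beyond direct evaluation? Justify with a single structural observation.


Method: separation of variables — solved for the derivative, the right side factors as ξ times λ**(-4 + 6) — all ξ-dependence separates from all λ-dependence.


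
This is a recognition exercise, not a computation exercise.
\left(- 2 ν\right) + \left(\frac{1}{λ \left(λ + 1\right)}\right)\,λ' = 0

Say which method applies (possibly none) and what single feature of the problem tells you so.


Method: separation of variables — one side of the product carries the independent variable, the other the unknown — the textbook separation shape. A Bernoulli substitution applies to this equation as given; separation takes the same equation in its displayed form.


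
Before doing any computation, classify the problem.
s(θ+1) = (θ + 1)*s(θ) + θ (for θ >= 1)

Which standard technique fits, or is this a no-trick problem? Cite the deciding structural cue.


Verdict: a summation factor — first-order linear but the coefficient θ + 1 moves with the index — divide by the cumulative product and telescope.


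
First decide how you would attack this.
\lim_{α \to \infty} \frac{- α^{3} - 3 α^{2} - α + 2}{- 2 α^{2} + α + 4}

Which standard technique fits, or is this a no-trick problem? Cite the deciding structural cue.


Best approach: dominant-term comparison — as α grows, only the highest-degree terms matter — compare leading terms and read the limit off. l'Hôpital's at-infinity variant applies to the expression viewed as a single quotient; the leading-term comparison is the direct route.


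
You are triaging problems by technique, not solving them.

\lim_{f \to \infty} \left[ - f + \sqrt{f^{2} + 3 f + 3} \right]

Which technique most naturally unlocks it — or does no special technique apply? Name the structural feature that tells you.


Method: conjugate multiplication — turning the difference into a conjugate-rationalized ratio makes the limit readable.


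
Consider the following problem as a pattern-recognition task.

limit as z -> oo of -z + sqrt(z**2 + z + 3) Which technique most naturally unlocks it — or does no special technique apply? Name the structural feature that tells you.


Method: conjugate multiplication — divergence minus divergence hides a finite answer — expose it by pairing sqrt(z**2 + z + 3) - z with its conjugate.


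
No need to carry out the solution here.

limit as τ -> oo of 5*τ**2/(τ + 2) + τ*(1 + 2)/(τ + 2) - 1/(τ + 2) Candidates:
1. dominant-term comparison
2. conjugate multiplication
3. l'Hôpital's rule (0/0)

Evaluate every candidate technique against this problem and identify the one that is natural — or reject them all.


Diagnosis: dominant-term comparison — divide by the highest power of τ present: lower-order terms vanish and the dominant ratio remains.
- dominant-term comparison — a fit — the right tool for this form.
- conjugate multiplication: no divergent radical difference is present for a conjugate pair to cancel.
- l'Hôpital's rule (0/0) — as a single quotient the expression runs to ∞/∞ at the limit point — an at-infinity form of the rule would apply, though the leading-growth comparison is the direct reading.


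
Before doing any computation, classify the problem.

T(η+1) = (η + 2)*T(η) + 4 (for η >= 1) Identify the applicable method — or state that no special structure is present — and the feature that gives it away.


Verdict: a summation factor — because the multiplier η + 2 is index-dependent, divide through by its running product and sum the resulting differences.


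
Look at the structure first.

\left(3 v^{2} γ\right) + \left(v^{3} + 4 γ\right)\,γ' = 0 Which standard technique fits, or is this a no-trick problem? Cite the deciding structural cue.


Verdict: the exact-equation method — checking ∂/∂γ of 3 v^{2} γ against ∂/∂v of v^{3} + 4 γ: they match — the equation is exact as it stands.


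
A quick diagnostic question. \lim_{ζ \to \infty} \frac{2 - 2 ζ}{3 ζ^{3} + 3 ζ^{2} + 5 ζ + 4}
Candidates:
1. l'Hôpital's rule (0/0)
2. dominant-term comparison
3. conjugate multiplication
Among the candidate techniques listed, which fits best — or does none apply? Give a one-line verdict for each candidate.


Verdict: dominant-term comparison — at large ζ only the top-degree terms survive; compare the leading terms and the limit falls out.
- l'Hôpital's rule (0/0) — no 0/0 form appears: written as one quotient, top and bottom both grow without bound, and the ratio is decided by their leading terms.
- dominant-term comparison — applies; the problem has the shape this method handles.
- conjugate multiplication — there are no radicals in tension whose conjugate would simplify matters.


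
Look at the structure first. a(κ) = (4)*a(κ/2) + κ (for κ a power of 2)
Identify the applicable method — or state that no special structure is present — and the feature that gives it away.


Method: the master substitution — the recursive call is at index κ/2 rather than a shift, a divide-and-conquer shape — substituting κ = 2^m linearizes it.


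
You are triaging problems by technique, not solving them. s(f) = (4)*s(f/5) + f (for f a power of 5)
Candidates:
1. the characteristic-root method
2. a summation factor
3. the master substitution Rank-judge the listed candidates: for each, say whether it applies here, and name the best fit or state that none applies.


Method: the master substitution — index division is the fingerprint: f/5 in the recursive call means substitute f = 5^m.
- the characteristic-root method: a divided-index call is not the fixed-shift linear shape that characteristic roots solve.
- a summation factor: a divided-index call is outside the fixed-shift first-order family a summation factor normalizes.
- the master substitution — a fit — the right tool for this form.


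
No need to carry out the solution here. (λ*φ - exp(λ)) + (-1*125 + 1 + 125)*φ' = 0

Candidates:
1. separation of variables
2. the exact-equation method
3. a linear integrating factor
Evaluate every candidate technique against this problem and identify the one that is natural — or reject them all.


Method: a linear integrating factor — arrange it as φ' + λ·φ = (the forcing term) and the integrating factor does the rest.
- separation of variables: the two dependences do not factor apart.
- the exact-equation method: exactness fails on the nose — the mixed partials do not match.
- a linear integrating factor — applies; the problem has the shape this method handles.


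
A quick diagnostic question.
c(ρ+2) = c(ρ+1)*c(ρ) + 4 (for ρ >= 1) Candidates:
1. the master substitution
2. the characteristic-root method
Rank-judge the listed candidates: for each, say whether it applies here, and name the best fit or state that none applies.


Best approach: no special technique — each new value is a nonlinear function of earlier ones — scaling arguments and superposition both fail.
- the master substitution — the recursive argument is a shift of the index, not a fixed fraction of it.
- the characteristic-root method: nonlinearity rules out exponential-mode superposition from the start.


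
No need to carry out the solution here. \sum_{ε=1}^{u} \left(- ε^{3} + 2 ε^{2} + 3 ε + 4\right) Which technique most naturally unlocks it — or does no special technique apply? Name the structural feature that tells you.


Diagnosis: no special technique — no cancellation, no constant ratio, no binomial weights — just polynomial terms summed directly.


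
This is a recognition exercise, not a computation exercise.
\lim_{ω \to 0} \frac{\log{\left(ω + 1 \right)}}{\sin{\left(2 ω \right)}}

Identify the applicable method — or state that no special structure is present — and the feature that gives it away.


Verdict: l'Hôpital's rule (0/0) — plug in 0: top and bottom both hit zero, so differentiate each and retry. Expanding numerator and denominator to first order gives the same value — the rule automates exactly that.


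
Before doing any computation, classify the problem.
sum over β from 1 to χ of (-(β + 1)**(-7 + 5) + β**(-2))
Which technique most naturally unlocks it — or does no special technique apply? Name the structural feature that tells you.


Verdict: telescoping — the summand is built as β**(-2) minus its own successor — adjacent terms annihilate down the line.


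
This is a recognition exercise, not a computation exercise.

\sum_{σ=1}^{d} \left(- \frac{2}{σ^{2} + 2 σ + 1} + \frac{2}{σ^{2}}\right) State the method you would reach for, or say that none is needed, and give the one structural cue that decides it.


Best approach: telescoping — the summand is \frac{2}{σ^{2}} minus the same expression shifted by one, so consecutive terms cancel in pairs.


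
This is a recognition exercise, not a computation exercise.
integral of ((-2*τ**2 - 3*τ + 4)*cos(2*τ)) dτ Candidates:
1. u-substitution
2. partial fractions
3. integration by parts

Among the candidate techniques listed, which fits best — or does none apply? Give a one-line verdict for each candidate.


Diagnosis: integration by parts — -2*τ**2 - 3*τ + 4 dies after finitely many derivatives while cos(2*τ) cycles under integration — the tabular/parts setup.
- u-substitution — no subexpression of the integrand pairs with its own derivative as a factor — individual terms may offer their own substitutions, but any change of variable covering the whole integral would have to be constructed from outside the expression.
- partial fractions: there is no rational-function structure to decompose.
- integration by parts — applicable, and directly so.


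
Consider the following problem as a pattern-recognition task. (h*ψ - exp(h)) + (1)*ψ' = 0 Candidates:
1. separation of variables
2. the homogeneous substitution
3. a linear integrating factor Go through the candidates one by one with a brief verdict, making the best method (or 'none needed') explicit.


Diagnosis: a linear integrating factor — the equation is linear in ψ with coefficient h; multiplying by the integrating factor exp(∫h) makes the left side a perfect derivative.
- separation of variables — the two dependences do not factor apart.
- the homogeneous substitution — the slope does not depend on the ratio of the variables alone.
- a linear integrating factor: yes — fits the structure here.


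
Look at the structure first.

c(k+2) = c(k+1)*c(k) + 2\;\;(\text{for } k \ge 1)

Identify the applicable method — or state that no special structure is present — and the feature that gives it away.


Best approach: no special technique — the update rule curves (it is not linear in the unknown sequence), so no superposition-based closed form attaches — iterate or study it directly.


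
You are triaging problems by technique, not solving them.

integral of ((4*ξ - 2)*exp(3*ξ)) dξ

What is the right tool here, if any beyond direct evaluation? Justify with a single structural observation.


Technique: integration by parts — a polynomial 4*ξ - 2 against the kernel exp(3*ξ) is the signature bounded-ladder case for integration by parts.


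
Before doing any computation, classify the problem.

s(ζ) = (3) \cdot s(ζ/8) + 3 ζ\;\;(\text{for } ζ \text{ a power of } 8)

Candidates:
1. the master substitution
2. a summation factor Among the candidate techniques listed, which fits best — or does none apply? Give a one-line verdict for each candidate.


Verdict: the master substitution — treat m = log base 8 of ζ as the new clock: one recursion step advances m by one while ζ scales by 8.
- the master substitution: yes, a natural case for it.
- a summation factor: the recursion divides its index rather than shifting it — there is no previous-term chain for a summation factor to telescope.


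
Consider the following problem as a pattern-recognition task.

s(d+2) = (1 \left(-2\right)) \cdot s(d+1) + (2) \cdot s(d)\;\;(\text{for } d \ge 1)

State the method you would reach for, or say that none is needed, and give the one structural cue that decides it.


Technique: the characteristic-root method — fixed numeric weights on consecutive terms and no forcing term added: the root method in its home territory.


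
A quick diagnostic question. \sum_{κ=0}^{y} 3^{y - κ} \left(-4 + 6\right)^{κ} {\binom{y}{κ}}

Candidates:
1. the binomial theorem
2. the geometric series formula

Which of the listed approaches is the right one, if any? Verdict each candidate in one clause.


Verdict: the binomial theorem — the summand is term κ of a binomial expansion in (-4 + 6) and 3; the whole sum is a single power.
- the binomial theorem: applicable, and directly so.
- the geometric series formula: no single multiplier carries one term to the next throughout the sum.


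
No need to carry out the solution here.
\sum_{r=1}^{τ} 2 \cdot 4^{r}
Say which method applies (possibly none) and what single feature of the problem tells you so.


Verdict: the geometric series formula — check a ratio of consecutive terms: it is 4, independent of the index, so the geometric formula closes the sum.


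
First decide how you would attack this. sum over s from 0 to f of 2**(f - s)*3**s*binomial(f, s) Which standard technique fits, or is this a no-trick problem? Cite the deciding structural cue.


Verdict: the binomial theorem — binomial coefficients against complementary powers of 3 and 2: recognize the binomial expansion and resum.


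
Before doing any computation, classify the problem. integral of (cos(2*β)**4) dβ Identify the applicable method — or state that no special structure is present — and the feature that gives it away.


Method: a trigonometric identity — the exponent on cos(2*β)**4 is even — the power-reduction identity is the standard preprocessing step.


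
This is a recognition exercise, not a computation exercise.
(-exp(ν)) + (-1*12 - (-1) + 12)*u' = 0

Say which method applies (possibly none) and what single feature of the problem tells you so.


Best approach: no special technique — the slope is a function of ν alone, so integrate both sides directly.


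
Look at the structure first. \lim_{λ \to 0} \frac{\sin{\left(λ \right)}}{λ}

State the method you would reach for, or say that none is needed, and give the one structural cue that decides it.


Best approach: l'Hôpital's rule (0/0) — the 0/0 form at 0 is the signature situation for l'Hôpital's rule. Known elementary limits would finish this too — the rule just bypasses the case analysis.


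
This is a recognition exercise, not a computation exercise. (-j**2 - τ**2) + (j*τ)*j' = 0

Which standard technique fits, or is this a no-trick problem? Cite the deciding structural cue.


Method: the homogeneous substitution — solved for the derivative, the right side is unchanged under scaling τ and j together — it depends only on the ratio j/τ, so substitute a single ratio variable. This doubles as a Bernoulli equation in the unknown as written; the homogeneous route needs no setup at all.


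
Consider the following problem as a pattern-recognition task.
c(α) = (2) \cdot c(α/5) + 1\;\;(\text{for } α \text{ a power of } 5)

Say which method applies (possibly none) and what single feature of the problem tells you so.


Verdict: the master substitution — treat m = log base 5 of α as the new clock: one recursion step advances m by one while α scales by 5.


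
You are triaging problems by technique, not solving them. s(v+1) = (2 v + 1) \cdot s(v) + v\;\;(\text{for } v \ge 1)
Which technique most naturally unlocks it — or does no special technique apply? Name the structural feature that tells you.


Technique: a summation factor — rescale the sequence by the product of the weights 2 v + 1 so far — the recurrence collapses to a plain running sum.


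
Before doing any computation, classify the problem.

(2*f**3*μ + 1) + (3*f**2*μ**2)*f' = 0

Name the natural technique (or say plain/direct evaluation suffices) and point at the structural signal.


Method: the exact-equation method — the cross partial derivatives of 2*f**3*μ + 1 and 3*f**2*μ**2 agree, so the left side is the total differential of one potential in μ and f.


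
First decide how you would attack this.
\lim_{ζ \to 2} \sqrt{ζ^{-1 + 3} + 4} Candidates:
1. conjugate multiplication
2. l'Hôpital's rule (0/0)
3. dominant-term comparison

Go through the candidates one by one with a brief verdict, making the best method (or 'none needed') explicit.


Best approach: no special technique — no vanishing denominator and no indeterminate clash at the point — evaluation is immediate.
- conjugate multiplication — rationalization has no target — no divergent radical difference appears.
- l'Hôpital's rule (0/0): substituting the point produces a determinate value, not a 0 over 0 clash.
- dominant-term comparison — this limit is not decided by comparing leading-term growth at infinity.


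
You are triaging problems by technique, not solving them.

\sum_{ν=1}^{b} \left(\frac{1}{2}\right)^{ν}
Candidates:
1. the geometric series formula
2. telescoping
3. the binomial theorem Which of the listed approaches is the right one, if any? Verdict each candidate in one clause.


Method: the geometric series formula — each summand is the previous one scaled by \frac{1}{2}; that constant multiplier is itself the geometric structure.
- the geometric series formula: a fit — the right tool for this form.
- telescoping: writing out consecutive terms as given produces no pairwise cancellation.
- the binomial theorem: there is no pair of bases whose matched powers would reassemble into a single binomial power.


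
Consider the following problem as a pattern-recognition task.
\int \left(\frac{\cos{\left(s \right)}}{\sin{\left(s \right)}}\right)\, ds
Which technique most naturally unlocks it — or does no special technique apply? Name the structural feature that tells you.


Technique: u-substitution — everything non-trivial happens through the inner expression \sin{\left(s \right)}, and its derivative accounts for the remaining factor up to a constant, so set u = \sin{\left(s \right)}.


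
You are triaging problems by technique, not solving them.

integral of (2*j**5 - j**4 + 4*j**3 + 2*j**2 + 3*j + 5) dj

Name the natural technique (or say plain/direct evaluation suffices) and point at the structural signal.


Verdict: no special technique — scan for structure and find none: constant multiples of powers of j, integrate directly.


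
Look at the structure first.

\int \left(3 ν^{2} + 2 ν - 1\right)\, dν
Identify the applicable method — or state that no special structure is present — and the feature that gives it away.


Verdict: no special technique — nothing composite, nothing rational, nothing trigonometric — each constant-multiple power of ν integrates by the power rule alone.


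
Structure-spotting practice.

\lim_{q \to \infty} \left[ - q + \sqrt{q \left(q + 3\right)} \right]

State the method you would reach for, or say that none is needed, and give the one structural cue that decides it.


Best approach: conjugate multiplication — an infinity-minus-infinity difference with a surviving radical — multiply by the conjugate to cancel the divergence.


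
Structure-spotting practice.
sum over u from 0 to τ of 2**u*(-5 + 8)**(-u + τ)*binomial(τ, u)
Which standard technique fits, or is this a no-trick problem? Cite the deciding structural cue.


Verdict: the binomial theorem — terms weighting binomial(τ, u) against matched powers of 2 and (-5 + 8) reassemble into (2 + (-5 + 8))^τ by the binomial theorem.


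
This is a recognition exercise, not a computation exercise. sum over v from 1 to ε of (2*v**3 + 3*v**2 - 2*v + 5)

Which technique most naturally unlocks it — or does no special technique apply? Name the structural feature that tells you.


Technique: no special technique — Faulhaber territory: sum each constant-multiple power of v with its closed-form formula, no trick required.


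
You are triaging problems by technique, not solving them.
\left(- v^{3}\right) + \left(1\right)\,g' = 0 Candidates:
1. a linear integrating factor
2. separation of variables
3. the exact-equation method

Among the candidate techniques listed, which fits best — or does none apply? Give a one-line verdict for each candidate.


Verdict: no special technique — the slope is a function of v alone, so integrate both sides directly.
- a linear integrating factor — the linear template holds only trivially here (the unknown is absent, so the coefficient is zero) — the method is not the natural label.
- separation of variables: any separation here is vacuous (nothing depends on the unknown); direct integration is the honest label.
- the exact-equation method: with the unknown absent from both coefficients, the cross-partial test holds emptily — nothing for the exact method to work on.


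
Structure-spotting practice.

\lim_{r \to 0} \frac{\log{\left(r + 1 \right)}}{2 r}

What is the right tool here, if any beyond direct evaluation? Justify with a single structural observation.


Best approach: l'Hôpital's rule (0/0) — the 0/0 form at 0 is the signature situation for l'Hôpital's rule. One could equally expand both pieces locally and compare leading terms; the rule does that in one stroke.


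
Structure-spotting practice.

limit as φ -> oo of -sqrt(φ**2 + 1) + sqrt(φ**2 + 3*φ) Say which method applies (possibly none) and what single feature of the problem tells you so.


Method: conjugate multiplication — the ∞ − ∞ radical form is the exact trigger for the conjugate maneuver.


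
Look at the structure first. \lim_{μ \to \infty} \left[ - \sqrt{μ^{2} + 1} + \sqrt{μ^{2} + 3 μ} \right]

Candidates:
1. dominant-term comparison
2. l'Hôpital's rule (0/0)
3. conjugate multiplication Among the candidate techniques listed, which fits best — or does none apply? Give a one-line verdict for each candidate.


Best approach: conjugate multiplication — both pieces blow up but their difference is finite; the conjugate trick rationalizes \sqrt{μ^{2} + 3 μ} - \sqrt{μ^{2} + 1}.
- dominant-term comparison: this limit is not decided by comparing polynomial growth at infinity.
- l'Hôpital's rule (0/0) — the expression is a difference driving to ∞ − ∞, not a 0/0 quotient — there is no ratio for the rule to differentiate.
- conjugate multiplication — applies; the problem has the shape this method handles.


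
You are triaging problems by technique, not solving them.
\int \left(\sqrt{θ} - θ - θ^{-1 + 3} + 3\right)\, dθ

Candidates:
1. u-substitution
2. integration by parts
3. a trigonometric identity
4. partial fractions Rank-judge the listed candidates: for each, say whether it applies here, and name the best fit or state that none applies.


Best approach: no special technique — the integrand is a sum of constant multiples of powers of θ — integrate term by term.
- u-substitution: no subexpression of the integrand serves as a whole-integral substitution inner — individual terms may offer their own, but none carries its derivative as a factor of the full integrand; a working change of variable would have to be constructed from outside the expression.
- integration by parts — the nonconstant-polynomial-times-standard-kernel pattern (an exp, sine, cosine, or logarithm partner) is absent.
- a trigonometric identity: there is no trigonometric structure at all — the integrand carries no sine or cosine to rewrite.
- partial fractions — there is no rational-function structure to decompose.


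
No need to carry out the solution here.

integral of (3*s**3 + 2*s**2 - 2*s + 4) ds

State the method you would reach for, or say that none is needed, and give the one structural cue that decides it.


Method: no special technique — every term is a constant multiple of a power of s; term-wise power-rule integration needs no preliminary transformation.


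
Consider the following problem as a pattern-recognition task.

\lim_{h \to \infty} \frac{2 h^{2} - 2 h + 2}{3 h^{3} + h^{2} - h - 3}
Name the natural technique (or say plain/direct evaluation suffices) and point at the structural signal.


Best approach: dominant-term comparison — divide through by the highest power of h; every lower-order term dies and the dominant terms decide the limit. l'Hôpital's at-infinity variant applies to the expression viewed as a single quotient; the leading-term comparison is the direct route.


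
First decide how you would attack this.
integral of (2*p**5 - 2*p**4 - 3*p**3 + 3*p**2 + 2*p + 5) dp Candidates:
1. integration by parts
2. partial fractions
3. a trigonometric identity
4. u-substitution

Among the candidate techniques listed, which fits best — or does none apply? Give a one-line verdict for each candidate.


Diagnosis: no special technique — every term is a constant multiple of a power of p; term-wise power-rule integration needs no preliminary transformation.
- integration by parts — splitting off a factor buys nothing — the integrand integrates directly without parts.
- partial fractions — there is no rational-function structure to decompose.
- a trigonometric identity: there is no trigonometric structure at all — the integrand carries no sine or cosine to rewrite.
- u-substitution: no substitution does more than relabel what direct integration already handles.


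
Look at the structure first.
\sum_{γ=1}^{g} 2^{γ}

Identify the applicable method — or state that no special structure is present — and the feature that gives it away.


Verdict: the geometric series formula — each summand is the previous one scaled by 2; that constant multiplier is itself the geometric structure.


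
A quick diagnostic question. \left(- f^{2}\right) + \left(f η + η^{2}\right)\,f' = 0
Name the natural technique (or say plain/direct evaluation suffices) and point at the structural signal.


Method: the homogeneous substitution — the slope's numerator and denominator have matching total degree, so it depends only on f/η and the ratio substitution collapses it. A Bernoulli substitution after rearrangement (possibly exchanging dependent and independent variable) is a fair alternative; the homogeneous route works on the equation as it stands.


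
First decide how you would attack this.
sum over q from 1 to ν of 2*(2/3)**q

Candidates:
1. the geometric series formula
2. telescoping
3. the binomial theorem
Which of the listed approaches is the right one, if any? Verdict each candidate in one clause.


Method: the geometric series formula — consecutive terms stand in a fixed index-free ratio — the geometric sum formula closes it.
- the geometric series formula — applies; the problem has the shape this method handles.
- telescoping: in the displayed form, no term reappears at a neighboring index to cancel against.
- the binomial theorem — there is no sum-raised-to-a-power identity hiding in these terms.


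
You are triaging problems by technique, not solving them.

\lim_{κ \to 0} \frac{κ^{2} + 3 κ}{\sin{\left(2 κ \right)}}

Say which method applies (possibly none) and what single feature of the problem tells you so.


Method: l'Hôpital's rule (0/0) — both numerator and denominator vanish at 0: the genuine 0/0 indeterminate that l'Hôpital exists for. A local series expansion at the point resolves it as well; the rule is the packaged version of that step.


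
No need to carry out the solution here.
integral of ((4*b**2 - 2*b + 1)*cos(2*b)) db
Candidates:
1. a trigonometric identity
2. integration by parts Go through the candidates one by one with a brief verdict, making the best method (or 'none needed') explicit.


Method: integration by parts — 4*b**2 - 2*b + 1 dies after finitely many derivatives while cos(2*b) cycles under integration — the tabular/parts setup.
- a trigonometric identity: there is no trigonometric structure whose rewriting would simplify the integrand.
- integration by parts: yes — fits the structure here.


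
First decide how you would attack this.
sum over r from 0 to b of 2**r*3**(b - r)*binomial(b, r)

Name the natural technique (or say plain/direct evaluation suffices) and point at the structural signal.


Technique: the binomial theorem — terms weighting binomial(b, r) against matched powers of 2 and 3 reassemble into (2 + 3)^b by the binomial theorem.


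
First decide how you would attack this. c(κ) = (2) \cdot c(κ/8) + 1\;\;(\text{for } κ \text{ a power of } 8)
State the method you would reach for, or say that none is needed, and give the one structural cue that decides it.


Method: the master substitution — treat m = log base 8 of κ as the new clock: one recursion step advances m by one while κ scales by 8.


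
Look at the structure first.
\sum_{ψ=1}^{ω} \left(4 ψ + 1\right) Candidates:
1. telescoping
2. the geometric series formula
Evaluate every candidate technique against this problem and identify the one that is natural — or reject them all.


Technique: no special technique — Faulhaber territory: sum each constant-multiple power of ψ with its closed-form formula, no trick required.
- telescoping — computed from the summand as displayed, the partial sums build up without the pairwise collapse telescoping exploits.
- the geometric series formula: the term-to-term ratio drifts with the index — the one thing the geometric formula cannot absorb.
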